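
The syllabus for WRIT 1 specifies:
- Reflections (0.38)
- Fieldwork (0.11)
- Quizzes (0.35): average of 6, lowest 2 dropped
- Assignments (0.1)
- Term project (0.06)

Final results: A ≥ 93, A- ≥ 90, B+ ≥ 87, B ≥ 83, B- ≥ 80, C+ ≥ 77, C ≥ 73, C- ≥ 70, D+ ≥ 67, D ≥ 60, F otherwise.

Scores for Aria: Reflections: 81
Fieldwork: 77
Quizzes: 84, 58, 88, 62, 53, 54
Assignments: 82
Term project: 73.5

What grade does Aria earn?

C+

Quizzes: drop 53, 54 → average of remaining 4 = 292/4 = 73
Weighted total:
  Reflections 81 × 0.38 = 30.78
  Fieldwork 77 × 0.11 = 8.47
  Quizzes 73 × 0.35 = 25.55
  Assignments 82 × 0.1 = 8.2
  Term project 73.5 × 0.06 = 4.41
Sum = 77.41
77.41 is ≥ 77 and < 80 → C+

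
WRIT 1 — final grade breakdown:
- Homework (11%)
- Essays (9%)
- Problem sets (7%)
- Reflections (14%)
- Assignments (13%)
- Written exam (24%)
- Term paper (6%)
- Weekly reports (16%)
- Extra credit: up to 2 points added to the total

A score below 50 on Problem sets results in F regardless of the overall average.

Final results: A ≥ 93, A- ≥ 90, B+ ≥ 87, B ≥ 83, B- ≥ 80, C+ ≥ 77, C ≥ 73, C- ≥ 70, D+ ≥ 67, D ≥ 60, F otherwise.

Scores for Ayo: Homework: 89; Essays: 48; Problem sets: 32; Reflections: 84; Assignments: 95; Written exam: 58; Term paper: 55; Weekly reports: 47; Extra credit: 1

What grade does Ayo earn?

Problem sets score 32 < 50: minimum not met.
Weighted total:
  Homework 89 × 0.11 = 9.79
  Essays 48 × 0.09 = 4.32
  Problem sets 32 × 0.07 = 2.24
  Reflections 84 × 0.14 = 11.76
  Assignments 95 × 0.13 = 12.35
  Written exam 58 × 0.24 = 13.92
  Term paper 55 × 0.06 = 3.3
  Weekly reports 47 × 0.16 = 7.52
Sum = 65.2
Extra credit: 65.2 + 1 = 66.2
Because the Problem sets minimum was not met, the result is F.

F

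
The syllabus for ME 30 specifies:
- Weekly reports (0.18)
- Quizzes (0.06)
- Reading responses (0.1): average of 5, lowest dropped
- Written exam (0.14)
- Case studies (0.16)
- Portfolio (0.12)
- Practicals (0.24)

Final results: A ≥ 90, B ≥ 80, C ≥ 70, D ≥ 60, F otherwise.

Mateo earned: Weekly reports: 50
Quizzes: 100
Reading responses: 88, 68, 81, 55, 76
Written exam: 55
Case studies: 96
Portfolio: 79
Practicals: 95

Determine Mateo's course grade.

C

Reading responses: drop 55 → average of remaining 4 = 313/4 = 78.25
Weighted total:
  Weekly reports 50 × 0.18 = 9
  Quizzes 100 × 0.06 = 6
  Reading responses 78.25 × 0.1 = 7.825
  Written exam 55 × 0.14 = 7.7
  Case studies 96 × 0.16 = 15.36
  Portfolio 79 × 0.12 = 9.48
  Practicals 95 × 0.24 = 22.8
Sum = 78.165
78.165 is ≥ 70 and < 80 → C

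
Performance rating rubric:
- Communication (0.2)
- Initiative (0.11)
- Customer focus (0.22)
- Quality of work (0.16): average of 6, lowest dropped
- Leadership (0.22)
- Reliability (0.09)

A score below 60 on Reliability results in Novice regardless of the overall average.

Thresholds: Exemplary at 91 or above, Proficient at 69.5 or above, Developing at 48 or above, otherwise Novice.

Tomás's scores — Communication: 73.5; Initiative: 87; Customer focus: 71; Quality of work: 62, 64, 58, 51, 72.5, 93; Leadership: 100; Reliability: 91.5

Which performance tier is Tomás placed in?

Proficient

Quality of work: drop 51 → average of remaining 5 = 349.5/5 = 69.9
Reliability score 91.5 ≥ 60: minimum met.
Weighted total:
  Communication 73.5 × 0.2 = 14.7
  Initiative 87 × 0.11 = 9.57
  Customer focus 71 × 0.22 = 15.62
  Quality of work 69.9 × 0.16 = 11.184
  Leadership 100 × 0.22 = 22
  Reliability 91.5 × 0.09 = 8.235
Sum = 81.309
81.309 is ≥ 69.5 and < 91 → Proficient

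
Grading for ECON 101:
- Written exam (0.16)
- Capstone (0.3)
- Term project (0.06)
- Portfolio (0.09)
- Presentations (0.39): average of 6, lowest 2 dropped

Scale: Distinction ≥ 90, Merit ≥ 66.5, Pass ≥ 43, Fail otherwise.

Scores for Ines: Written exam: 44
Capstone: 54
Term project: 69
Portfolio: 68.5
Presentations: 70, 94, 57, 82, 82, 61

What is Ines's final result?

Presentations: drop 57, 61 → average of remaining 4 = 328/4 = 82
Weighted total:
  Written exam 44 × 0.16 = 7.04
  Capstone 54 × 0.3 = 16.2
  Term project 69 × 0.06 = 4.14
  Portfolio 68.5 × 0.09 = 6.165
  Presentations 82 × 0.39 = 31.98
Sum = 65.525
65.525 is ≥ 43 and < 66.5 → Pass

Pass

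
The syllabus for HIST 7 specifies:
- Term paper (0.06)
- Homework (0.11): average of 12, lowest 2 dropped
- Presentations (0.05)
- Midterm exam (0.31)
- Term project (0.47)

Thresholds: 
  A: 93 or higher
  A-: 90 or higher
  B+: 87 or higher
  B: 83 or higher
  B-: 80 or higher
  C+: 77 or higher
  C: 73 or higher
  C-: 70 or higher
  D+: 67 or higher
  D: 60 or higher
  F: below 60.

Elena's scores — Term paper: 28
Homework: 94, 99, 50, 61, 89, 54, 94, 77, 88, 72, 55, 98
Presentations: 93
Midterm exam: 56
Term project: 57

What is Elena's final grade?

Homework: drop 50, 54 → average of remaining 10 = 827/10 = 82.7
Weighted total:
  Term paper 28 × 0.06 = 1.68
  Homework 82.7 × 0.11 = 9.097
  Presentations 93 × 0.05 = 4.65
  Midterm exam 56 × 0.31 = 17.36
  Term project 57 × 0.47 = 26.79
Sum = 59.577
59.577 < 60 → F

F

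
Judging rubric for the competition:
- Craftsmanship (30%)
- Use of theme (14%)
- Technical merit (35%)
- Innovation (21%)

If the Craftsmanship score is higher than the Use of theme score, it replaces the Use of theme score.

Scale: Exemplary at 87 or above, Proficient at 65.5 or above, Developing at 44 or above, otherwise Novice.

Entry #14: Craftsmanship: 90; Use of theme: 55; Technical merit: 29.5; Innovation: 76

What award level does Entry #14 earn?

Craftsmanship (90) > Use of theme (55), so Use of theme counts as 90.
Weighted total:
  Craftsmanship 90 × 0.3 = 27
  Use of theme 90 × 0.14 = 12.6
  Technical merit 29.5 × 0.35 = 10.325
  Innovation 76 × 0.21 = 15.96
Sum = 65.885
65.885 is ≥ 65.5 and < 87 → Proficient

Proficient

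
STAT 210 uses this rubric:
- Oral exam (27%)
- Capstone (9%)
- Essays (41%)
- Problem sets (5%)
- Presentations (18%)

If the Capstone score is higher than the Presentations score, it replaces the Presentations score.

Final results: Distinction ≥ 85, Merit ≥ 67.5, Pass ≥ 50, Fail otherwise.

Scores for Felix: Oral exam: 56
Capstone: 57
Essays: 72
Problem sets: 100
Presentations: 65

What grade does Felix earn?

Pass

Capstone (57) ≤ Presentations (65), so Presentations stays at 65.
Weighted total:
  Oral exam 56 × 0.27 = 15.12
  Capstone 57 × 0.09 = 5.13
  Essays 72 × 0.41 = 29.52
  Problem sets 100 × 0.05 = 5
  Presentations 65 × 0.18 = 11.7
Sum = 66.47
66.47 is ≥ 50 and < 67.5 → Pass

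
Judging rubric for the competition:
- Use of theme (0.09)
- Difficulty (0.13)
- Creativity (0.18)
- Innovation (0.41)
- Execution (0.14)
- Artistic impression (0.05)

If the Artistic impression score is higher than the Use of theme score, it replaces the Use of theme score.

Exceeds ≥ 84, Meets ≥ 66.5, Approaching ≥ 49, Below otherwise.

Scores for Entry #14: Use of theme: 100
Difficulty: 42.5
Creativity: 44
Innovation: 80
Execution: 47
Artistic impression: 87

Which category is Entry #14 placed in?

Artistic impression (87) ≤ Use of theme (100), so Use of theme stays at 100.
Weighted total:
  Use of theme 100 × 0.09 = 9
  Difficulty 42.5 × 0.13 = 5.525
  Creativity 44 × 0.18 = 7.92
  Innovation 80 × 0.41 = 32.8
  Execution 47 × 0.14 = 6.58
  Artistic impression 87 × 0.05 = 4.35
Sum = 66.175
66.175 is ≥ 49 and < 66.5 → Approaching

Approaching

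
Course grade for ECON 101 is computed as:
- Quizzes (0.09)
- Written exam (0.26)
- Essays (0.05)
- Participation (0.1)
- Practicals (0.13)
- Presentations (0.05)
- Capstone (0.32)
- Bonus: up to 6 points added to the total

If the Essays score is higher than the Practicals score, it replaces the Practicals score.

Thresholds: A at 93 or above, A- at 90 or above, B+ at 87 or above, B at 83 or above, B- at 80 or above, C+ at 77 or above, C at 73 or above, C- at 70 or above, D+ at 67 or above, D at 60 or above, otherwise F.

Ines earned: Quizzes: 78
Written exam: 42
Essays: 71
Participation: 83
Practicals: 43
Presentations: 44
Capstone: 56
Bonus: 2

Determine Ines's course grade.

D

Essays (71) > Practicals (43), so Practicals counts as 71.
Weighted total:
  Quizzes 78 × 0.09 = 7.02
  Written exam 42 × 0.26 = 10.92
  Essays 71 × 0.05 = 3.55
  Participation 83 × 0.1 = 8.3
  Practicals 71 × 0.13 = 9.23
  Presentations 44 × 0.05 = 2.2
  Capstone 56 × 0.32 = 17.92
Sum = 59.14
Bonus: 59.14 + 2 = 61.14
61.14 is ≥ 60 and < 67 → D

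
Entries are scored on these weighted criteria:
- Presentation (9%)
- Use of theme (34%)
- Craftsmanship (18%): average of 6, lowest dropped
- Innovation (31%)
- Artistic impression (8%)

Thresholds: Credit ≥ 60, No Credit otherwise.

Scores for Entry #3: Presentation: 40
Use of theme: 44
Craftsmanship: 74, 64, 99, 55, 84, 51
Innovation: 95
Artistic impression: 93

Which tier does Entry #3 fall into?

Craftsmanship: drop 51 → average of remaining 5 = 376/5 = 75.2
Weighted total:
  Presentation 40 × 0.09 = 3.6
  Use of theme 44 × 0.34 = 14.96
  Craftsmanship 75.2 × 0.18 = 13.536
  Innovation 95 × 0.31 = 29.45
  Artistic impression 93 × 0.08 = 7.44
Sum = 68.986
68.986 ≥ 60 → Credit

Credit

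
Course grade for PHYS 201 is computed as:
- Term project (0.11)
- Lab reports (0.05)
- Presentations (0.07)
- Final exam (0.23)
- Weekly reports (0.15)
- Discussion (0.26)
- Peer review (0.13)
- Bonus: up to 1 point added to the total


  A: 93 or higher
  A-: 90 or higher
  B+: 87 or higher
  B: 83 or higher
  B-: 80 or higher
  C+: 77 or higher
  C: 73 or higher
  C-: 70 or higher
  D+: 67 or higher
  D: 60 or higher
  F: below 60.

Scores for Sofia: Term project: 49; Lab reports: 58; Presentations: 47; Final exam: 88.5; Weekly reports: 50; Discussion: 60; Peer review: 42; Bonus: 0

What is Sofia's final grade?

D

Weighted total:
  Term project 49 × 0.11 = 5.39
  Lab reports 58 × 0.05 = 2.9
  Presentations 47 × 0.07 = 3.29
  Final exam 88.5 × 0.23 = 20.355
  Weekly reports 50 × 0.15 = 7.5
  Discussion 60 × 0.26 = 15.6
  Peer review 42 × 0.13 = 5.46
Sum = 60.495
Bonus: 60.495 + 0 = 60.495
60.495 is ≥ 60 and < 67 → D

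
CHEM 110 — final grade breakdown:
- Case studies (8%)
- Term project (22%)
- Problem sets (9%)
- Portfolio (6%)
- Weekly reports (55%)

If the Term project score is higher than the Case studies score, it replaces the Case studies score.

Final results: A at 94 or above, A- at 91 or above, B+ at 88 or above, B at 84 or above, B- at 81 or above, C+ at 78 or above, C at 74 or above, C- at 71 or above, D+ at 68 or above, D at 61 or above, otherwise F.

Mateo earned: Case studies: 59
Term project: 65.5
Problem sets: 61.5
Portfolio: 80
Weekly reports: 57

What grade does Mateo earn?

D

Term project (65.5) > Case studies (59), so Case studies counts as 65.5.
Weighted total:
  Case studies 65.5 × 0.08 = 5.24
  Term project 65.5 × 0.22 = 14.41
  Problem sets 61.5 × 0.09 = 5.535
  Portfolio 80 × 0.06 = 4.8
  Weekly reports 57 × 0.55 = 31.35
Sum = 61.335
61.335 is ≥ 61 and < 68 → D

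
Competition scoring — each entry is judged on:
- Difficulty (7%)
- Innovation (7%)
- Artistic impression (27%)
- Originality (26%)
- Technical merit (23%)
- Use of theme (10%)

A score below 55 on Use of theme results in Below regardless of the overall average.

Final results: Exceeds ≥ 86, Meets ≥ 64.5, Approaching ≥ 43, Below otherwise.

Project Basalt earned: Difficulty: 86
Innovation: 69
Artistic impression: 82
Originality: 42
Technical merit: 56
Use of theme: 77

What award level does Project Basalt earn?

Approaching

Use of theme score 77 ≥ 55: minimum met.
Weighted total:
  Difficulty 86 × 0.07 = 6.02
  Innovation 69 × 0.07 = 4.83
  Artistic impression 82 × 0.27 = 22.14
  Originality 42 × 0.26 = 10.92
  Technical merit 56 × 0.23 = 12.88
  Use of theme 77 × 0.1 = 7.7
Sum = 64.49
64.49 is ≥ 43 and < 64.5 → Approaching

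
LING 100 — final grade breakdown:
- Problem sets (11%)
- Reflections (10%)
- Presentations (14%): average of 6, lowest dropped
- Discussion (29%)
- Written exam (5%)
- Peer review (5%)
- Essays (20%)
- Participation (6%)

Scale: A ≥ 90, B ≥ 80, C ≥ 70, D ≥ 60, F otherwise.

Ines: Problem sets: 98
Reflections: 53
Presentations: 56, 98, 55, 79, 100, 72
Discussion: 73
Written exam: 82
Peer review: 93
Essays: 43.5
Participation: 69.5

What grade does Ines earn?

Presentations: drop 55 → average of remaining 5 = 405/5 = 81
Weighted total:
  Problem sets 98 × 0.11 = 10.78
  Reflections 53 × 0.1 = 5.3
  Presentations 81 × 0.14 = 11.34
  Discussion 73 × 0.29 = 21.17
  Written exam 82 × 0.05 = 4.1
  Peer review 93 × 0.05 = 4.65
  Essays 43.5 × 0.2 = 8.7
  Participation 69.5 × 0.06 = 4.17
Sum = 70.21
70.21 is ≥ 70 and < 80 → C

C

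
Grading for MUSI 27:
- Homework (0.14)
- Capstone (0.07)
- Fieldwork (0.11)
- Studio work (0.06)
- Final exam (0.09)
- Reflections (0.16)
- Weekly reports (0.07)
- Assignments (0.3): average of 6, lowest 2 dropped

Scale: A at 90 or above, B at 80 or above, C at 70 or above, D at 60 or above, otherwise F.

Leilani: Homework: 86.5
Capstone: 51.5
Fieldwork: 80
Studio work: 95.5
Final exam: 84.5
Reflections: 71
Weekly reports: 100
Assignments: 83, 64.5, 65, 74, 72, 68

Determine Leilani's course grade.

Assignments: drop 64.5, 65 → average of remaining 4 = 297/4 = 74.25
Weighted total:
  Homework 86.5 × 0.14 = 12.11
  Capstone 51.5 × 0.07 = 3.605
  Fieldwork 80 × 0.11 = 8.8
  Studio work 95.5 × 0.06 = 5.73
  Final exam 84.5 × 0.09 = 7.605
  Reflections 71 × 0.16 = 11.36
  Weekly reports 100 × 0.07 = 7
  Assignments 74.25 × 0.3 = 22.275
Sum = 78.485
78.485 is ≥ 70 and < 80 → C

C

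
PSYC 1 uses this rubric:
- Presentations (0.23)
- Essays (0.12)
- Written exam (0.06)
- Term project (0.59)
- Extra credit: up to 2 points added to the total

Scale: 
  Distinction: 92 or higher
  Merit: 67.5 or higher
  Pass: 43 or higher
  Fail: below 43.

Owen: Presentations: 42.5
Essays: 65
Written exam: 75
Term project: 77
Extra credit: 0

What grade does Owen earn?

Merit

Weighted total:
  Presentations 42.5 × 0.23 = 9.775
  Essays 65 × 0.12 = 7.8
  Written exam 75 × 0.06 = 4.5
  Term project 77 × 0.59 = 45.43
Sum = 67.505
Extra credit: 67.505 + 0 = 67.505
67.505 is ≥ 67.5 and < 92 → Merit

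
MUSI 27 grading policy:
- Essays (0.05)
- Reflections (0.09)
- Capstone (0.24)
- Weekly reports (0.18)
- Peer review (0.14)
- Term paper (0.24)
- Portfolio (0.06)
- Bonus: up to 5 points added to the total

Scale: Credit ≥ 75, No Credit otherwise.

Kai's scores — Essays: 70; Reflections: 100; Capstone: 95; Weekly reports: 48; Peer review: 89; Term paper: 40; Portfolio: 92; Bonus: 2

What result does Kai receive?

Weighted total:
  Essays 70 × 0.05 = 3.5
  Reflections 100 × 0.09 = 9
  Capstone 95 × 0.24 = 22.8
  Weekly reports 48 × 0.18 = 8.64
  Peer review 89 × 0.14 = 12.46
  Term paper 40 × 0.24 = 9.6
  Portfolio 92 × 0.06 = 5.52
Sum = 71.52
Bonus: 71.52 + 2 = 73.52
73.52 < 75 → No Credit

No Credit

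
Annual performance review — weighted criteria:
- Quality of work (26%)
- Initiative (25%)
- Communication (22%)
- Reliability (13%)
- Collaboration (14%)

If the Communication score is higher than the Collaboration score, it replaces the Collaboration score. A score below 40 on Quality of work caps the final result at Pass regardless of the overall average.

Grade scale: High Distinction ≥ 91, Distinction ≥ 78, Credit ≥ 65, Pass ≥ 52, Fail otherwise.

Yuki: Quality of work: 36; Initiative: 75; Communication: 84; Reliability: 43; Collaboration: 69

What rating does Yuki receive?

Pass

Communication (84) > Collaboration (69), so Collaboration counts as 84.
Quality of work score 36 < 40: minimum not met.
Weighted total:
  Quality of work 36 × 0.26 = 9.36
  Initiative 75 × 0.25 = 18.75
  Communication 84 × 0.22 = 18.48
  Reliability 43 × 0.13 = 5.59
  Collaboration 84 × 0.14 = 11.76
Sum = 63.94
63.94 would be Pass; cap at Pass applies → Pass.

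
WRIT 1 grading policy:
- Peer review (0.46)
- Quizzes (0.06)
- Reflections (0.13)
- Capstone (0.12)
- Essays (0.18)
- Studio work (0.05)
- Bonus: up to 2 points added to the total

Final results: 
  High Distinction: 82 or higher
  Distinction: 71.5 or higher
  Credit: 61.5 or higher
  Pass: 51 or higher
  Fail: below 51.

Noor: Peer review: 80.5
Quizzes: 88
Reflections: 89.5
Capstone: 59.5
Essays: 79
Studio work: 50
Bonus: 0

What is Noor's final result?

Weighted total:
  Peer review 80.5 × 0.46 = 37.03
  Quizzes 88 × 0.06 = 5.28
  Reflections 89.5 × 0.13 = 11.635
  Capstone 59.5 × 0.12 = 7.14
  Essays 79 × 0.18 = 14.22
  Studio work 50 × 0.05 = 2.5
Sum = 77.805
Bonus: 77.805 + 0 = 77.805
77.805 is ≥ 71.5 and < 82 → Distinction

Distinction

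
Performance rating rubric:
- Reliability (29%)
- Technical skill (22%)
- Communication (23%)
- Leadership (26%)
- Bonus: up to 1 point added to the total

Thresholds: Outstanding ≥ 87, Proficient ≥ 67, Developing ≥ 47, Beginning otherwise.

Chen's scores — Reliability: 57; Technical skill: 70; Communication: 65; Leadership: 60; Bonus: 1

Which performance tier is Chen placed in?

Weighted total:
  Reliability 57 × 0.29 = 16.53
  Technical skill 70 × 0.22 = 15.4
  Communication 65 × 0.23 = 14.95
  Leadership 60 × 0.26 = 15.6
Sum = 62.48
Bonus: 62.48 + 1 = 63.48
63.48 is ≥ 47 and < 67 → Developing

Developing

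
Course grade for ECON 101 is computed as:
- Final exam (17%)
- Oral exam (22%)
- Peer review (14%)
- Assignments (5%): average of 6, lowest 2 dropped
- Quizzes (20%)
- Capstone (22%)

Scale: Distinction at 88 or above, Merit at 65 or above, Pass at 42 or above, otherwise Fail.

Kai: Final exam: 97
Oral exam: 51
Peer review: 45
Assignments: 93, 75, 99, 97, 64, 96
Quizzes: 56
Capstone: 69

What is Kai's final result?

Assignments: drop 64, 75 → average of remaining 4 = 385/4 = 96.25
Weighted total:
  Final exam 97 × 0.17 = 16.49
  Oral exam 51 × 0.22 = 11.22
  Peer review 45 × 0.14 = 6.3
  Assignments 96.25 × 0.05 = 4.8125
  Quizzes 56 × 0.2 = 11.2
  Capstone 69 × 0.22 = 15.18
Sum = 65.2025
65.2025 is ≥ 65 and < 88 → Merit

Merit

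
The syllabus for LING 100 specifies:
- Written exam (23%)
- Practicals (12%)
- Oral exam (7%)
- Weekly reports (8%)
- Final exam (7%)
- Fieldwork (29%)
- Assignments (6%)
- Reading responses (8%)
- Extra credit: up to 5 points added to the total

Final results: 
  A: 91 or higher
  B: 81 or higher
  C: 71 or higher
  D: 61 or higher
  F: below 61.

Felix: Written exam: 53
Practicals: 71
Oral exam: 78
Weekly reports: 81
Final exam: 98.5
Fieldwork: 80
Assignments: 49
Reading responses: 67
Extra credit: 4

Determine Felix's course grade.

C

Weighted total:
  Written exam 53 × 0.23 = 12.19
  Practicals 71 × 0.12 = 8.52
  Oral exam 78 × 0.07 = 5.46
  Weekly reports 81 × 0.08 = 6.48
  Final exam 98.5 × 0.07 = 6.895
  Fieldwork 80 × 0.29 = 23.2
  Assignments 49 × 0.06 = 2.94
  Reading responses 67 × 0.08 = 5.36
Sum = 71.045
Extra credit: 71.045 + 4 = 75.045
75.045 is ≥ 71 and < 81 → C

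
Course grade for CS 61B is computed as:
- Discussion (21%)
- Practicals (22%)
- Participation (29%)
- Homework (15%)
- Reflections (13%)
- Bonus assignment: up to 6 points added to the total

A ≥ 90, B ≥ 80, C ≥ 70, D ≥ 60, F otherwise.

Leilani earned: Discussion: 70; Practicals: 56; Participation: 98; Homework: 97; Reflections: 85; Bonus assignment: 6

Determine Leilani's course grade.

Weighted total:
  Discussion 70 × 0.21 = 14.7
  Practicals 56 × 0.22 = 12.32
  Participation 98 × 0.29 = 28.42
  Homework 97 × 0.15 = 14.55
  Reflections 85 × 0.13 = 11.05
Sum = 81.04
Bonus assignment: 81.04 + 6 = 87.04
87.04 is ≥ 80 and < 90 → B

B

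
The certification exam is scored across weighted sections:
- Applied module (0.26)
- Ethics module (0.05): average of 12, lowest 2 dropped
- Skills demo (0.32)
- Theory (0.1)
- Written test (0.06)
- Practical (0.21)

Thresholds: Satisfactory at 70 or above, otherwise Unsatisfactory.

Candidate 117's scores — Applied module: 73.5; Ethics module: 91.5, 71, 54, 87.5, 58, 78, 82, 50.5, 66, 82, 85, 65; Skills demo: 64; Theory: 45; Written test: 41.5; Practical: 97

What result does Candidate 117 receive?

Satisfactory

Ethics module: drop 50.5, 54 → average of remaining 10 = 766/10 = 76.6
Weighted total:
  Applied module 73.5 × 0.26 = 19.11
  Ethics module 76.6 × 0.05 = 3.83
  Skills demo 64 × 0.32 = 20.48
  Theory 45 × 0.1 = 4.5
  Written test 41.5 × 0.06 = 2.49
  Practical 97 × 0.21 = 20.37
Sum = 70.78
70.78 ≥ 70 → Satisfactory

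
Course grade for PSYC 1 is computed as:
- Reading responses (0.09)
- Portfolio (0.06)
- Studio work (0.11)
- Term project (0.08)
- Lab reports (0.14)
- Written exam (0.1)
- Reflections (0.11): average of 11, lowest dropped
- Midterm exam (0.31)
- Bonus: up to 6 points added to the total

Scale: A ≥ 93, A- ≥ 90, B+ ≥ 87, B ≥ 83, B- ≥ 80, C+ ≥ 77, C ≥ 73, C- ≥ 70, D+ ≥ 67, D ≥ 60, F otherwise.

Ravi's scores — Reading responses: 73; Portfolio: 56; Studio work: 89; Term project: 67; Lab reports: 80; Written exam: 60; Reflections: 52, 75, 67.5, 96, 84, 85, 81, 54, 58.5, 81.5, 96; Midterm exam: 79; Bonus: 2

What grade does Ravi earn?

Reflections: drop 52 → average of remaining 10 = 778.5/10 = 77.85
Weighted total:
  Reading responses 73 × 0.09 = 6.57
  Portfolio 56 × 0.06 = 3.36
  Studio work 89 × 0.11 = 9.79
  Term project 67 × 0.08 = 5.36
  Lab reports 80 × 0.14 = 11.2
  Written exam 60 × 0.1 = 6
  Reflections 77.85 × 0.11 = 8.5635
  Midterm exam 79 × 0.31 = 24.49
Sum = 75.3335
Bonus: 75.3335 + 2 = 77.3335
77.3335 is ≥ 77 and < 80 → C+

C+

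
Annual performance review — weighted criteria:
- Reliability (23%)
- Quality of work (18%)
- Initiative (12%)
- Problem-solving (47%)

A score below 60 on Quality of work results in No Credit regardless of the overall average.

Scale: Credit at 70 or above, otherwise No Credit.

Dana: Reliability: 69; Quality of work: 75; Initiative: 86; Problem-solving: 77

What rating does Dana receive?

Quality of work score 75 ≥ 60: minimum met.
Weighted total:
  Reliability 69 × 0.23 = 15.87
  Quality of work 75 × 0.18 = 13.5
  Initiative 86 × 0.12 = 10.32
  Problem-solving 77 × 0.47 = 36.19
Sum = 75.88
75.88 ≥ 70 → Credit

Credit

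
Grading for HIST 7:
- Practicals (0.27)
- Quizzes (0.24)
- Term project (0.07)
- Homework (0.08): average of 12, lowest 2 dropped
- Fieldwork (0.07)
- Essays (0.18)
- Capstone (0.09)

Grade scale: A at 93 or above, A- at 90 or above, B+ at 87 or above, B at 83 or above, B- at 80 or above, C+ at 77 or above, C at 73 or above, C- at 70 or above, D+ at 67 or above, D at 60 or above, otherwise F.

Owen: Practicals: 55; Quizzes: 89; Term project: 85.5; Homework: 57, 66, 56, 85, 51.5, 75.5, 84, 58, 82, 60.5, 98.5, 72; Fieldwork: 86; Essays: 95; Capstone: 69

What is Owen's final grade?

Homework: drop 51.5, 56 → average of remaining 10 = 738.5/10 = 73.85
Weighted total:
  Practicals 55 × 0.27 = 14.85
  Quizzes 89 × 0.24 = 21.36
  Term project 85.5 × 0.07 = 5.985
  Homework 73.85 × 0.08 = 5.908
  Fieldwork 86 × 0.07 = 6.02
  Essays 95 × 0.18 = 17.1
  Capstone 69 × 0.09 = 6.21
Sum = 77.433
77.433 is ≥ 77 and < 80 → C+

C+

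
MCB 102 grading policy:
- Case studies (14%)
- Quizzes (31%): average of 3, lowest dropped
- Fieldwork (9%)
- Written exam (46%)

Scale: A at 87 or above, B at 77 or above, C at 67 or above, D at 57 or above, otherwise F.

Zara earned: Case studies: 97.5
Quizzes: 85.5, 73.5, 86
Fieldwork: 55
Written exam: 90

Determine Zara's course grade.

B

Quizzes: drop 73.5 → average of remaining 2 = 171.5/2 = 85.75
Weighted total:
  Case studies 97.5 × 0.14 = 13.65
  Quizzes 85.75 × 0.31 = 26.5825
  Fieldwork 55 × 0.09 = 4.95
  Written exam 90 × 0.46 = 41.4
Sum = 86.5825
86.5825 is ≥ 77 and < 87 → B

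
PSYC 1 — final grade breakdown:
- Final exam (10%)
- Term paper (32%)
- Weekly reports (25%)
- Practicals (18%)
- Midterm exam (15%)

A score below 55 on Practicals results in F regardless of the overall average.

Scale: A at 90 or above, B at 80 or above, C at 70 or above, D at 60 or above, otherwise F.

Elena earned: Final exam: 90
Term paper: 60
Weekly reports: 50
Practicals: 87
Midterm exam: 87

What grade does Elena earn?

Practicals score 87 ≥ 55: minimum met.
Weighted total:
  Final exam 90 × 0.1 = 9
  Term paper 60 × 0.32 = 19.2
  Weekly reports 50 × 0.25 = 12.5
  Practicals 87 × 0.18 = 15.66
  Midterm exam 87 × 0.15 = 13.05
Sum = 69.41
69.41 is ≥ 60 and < 70 → D

D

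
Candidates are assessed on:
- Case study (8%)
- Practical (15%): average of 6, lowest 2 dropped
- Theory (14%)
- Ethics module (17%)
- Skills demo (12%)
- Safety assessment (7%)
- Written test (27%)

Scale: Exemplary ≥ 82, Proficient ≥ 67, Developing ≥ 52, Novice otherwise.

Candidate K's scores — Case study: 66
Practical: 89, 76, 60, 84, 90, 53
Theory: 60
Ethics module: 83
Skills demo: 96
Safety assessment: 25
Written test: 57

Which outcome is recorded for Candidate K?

Practical: drop 53, 60 → average of remaining 4 = 339/4 = 84.75
Weighted total:
  Case study 66 × 0.08 = 5.28
  Practical 84.75 × 0.15 = 12.7125
  Theory 60 × 0.14 = 8.4
  Ethics module 83 × 0.17 = 14.11
  Skills demo 96 × 0.12 = 11.52
  Safety assessment 25 × 0.07 = 1.75
  Written test 57 × 0.27 = 15.39
Sum = 69.1625
69.1625 is ≥ 67 and < 82 → Proficient

Proficient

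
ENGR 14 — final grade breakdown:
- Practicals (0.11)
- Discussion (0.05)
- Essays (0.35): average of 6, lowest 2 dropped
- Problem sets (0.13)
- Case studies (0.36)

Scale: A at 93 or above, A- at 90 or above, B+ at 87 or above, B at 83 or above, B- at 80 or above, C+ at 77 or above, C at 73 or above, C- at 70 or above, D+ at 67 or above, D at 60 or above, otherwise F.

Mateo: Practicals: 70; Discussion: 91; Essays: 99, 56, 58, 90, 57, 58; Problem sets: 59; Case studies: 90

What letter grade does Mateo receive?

Essays: drop 56, 57 → average of remaining 4 = 305/4 = 76.25
Weighted total:
  Practicals 70 × 0.11 = 7.7
  Discussion 91 × 0.05 = 4.55
  Essays 76.25 × 0.35 = 26.6875
  Problem sets 59 × 0.13 = 7.67
  Case studies 90 × 0.36 = 32.4
Sum = 79.0075
79.0075 is ≥ 77 and < 80 → C+

C+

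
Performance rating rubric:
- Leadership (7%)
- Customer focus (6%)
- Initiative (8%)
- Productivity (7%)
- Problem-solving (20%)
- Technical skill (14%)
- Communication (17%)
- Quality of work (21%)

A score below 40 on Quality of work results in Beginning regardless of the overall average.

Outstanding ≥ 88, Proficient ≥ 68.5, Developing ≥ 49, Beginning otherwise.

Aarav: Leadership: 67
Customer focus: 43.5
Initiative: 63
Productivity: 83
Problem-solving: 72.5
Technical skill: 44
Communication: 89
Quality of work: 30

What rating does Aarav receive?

Quality of work score 30 < 40: minimum not met.
Weighted total:
  Leadership 67 × 0.07 = 4.69
  Customer focus 43.5 × 0.06 = 2.61
  Initiative 63 × 0.08 = 5.04
  Productivity 83 × 0.07 = 5.81
  Problem-solving 72.5 × 0.2 = 14.5
  Technical skill 44 × 0.14 = 6.16
  Communication 89 × 0.17 = 15.13
  Quality of work 30 × 0.21 = 6.3
Sum = 60.24
Because the Quality of work minimum was not met, the result is Beginning.

Beginning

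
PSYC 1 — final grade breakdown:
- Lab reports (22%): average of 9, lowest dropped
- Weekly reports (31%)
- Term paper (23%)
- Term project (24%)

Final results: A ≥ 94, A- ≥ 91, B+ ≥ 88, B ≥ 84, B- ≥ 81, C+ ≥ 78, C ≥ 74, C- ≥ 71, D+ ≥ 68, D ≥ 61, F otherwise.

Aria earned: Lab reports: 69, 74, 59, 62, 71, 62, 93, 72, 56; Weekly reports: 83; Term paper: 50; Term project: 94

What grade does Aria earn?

C

Lab reports: drop 56 → average of remaining 8 = 562/8 = 70.25
Weighted total:
  Lab reports 70.25 × 0.22 = 15.455
  Weekly reports 83 × 0.31 = 25.73
  Term paper 50 × 0.23 = 11.5
  Term project 94 × 0.24 = 22.56
Sum = 75.245
75.245 is ≥ 74 and < 78 → C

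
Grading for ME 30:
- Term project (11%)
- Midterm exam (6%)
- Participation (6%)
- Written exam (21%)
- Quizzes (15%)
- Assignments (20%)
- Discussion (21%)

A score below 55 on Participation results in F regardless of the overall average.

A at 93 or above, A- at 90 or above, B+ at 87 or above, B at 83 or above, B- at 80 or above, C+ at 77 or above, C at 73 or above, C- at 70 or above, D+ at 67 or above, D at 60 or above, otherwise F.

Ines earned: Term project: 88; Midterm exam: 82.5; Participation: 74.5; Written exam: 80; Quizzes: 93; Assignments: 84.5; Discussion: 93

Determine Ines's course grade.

B

Participation score 74.5 ≥ 55: minimum met.
Weighted total:
  Term project 88 × 0.11 = 9.68
  Midterm exam 82.5 × 0.06 = 4.95
  Participation 74.5 × 0.06 = 4.47
  Written exam 80 × 0.21 = 16.8
  Quizzes 93 × 0.15 = 13.95
  Assignments 84.5 × 0.2 = 16.9
  Discussion 93 × 0.21 = 19.53
Sum = 86.28
86.28 is ≥ 83 and < 87 → B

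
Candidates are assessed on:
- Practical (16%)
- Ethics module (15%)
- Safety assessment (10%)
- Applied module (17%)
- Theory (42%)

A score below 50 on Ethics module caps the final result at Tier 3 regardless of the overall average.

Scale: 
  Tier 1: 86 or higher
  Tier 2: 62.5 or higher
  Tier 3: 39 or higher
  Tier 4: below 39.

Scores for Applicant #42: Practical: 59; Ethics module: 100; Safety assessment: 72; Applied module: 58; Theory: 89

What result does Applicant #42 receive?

Ethics module score 100 ≥ 50: minimum met.
Weighted total:
  Practical 59 × 0.16 = 9.44
  Ethics module 100 × 0.15 = 15
  Safety assessment 72 × 0.1 = 7.2
  Applied module 58 × 0.17 = 9.86
  Theory 89 × 0.42 = 37.38
Sum = 78.88
78.88 is ≥ 62.5 and < 86 → Tier 2

Tier 2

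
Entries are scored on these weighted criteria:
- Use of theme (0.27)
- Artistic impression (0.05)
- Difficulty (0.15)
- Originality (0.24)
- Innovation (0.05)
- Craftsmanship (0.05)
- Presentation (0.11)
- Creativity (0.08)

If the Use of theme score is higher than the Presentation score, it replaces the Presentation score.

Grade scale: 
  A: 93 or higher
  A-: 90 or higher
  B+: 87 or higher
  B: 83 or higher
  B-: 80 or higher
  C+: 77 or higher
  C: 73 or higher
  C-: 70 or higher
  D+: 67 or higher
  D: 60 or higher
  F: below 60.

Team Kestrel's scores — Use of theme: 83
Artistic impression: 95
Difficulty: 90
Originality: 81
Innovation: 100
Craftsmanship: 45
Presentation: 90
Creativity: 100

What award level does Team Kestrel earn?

Use of theme (83) ≤ Presentation (90), so Presentation stays at 90.
Weighted total:
  Use of theme 83 × 0.27 = 22.41
  Artistic impression 95 × 0.05 = 4.75
  Difficulty 90 × 0.15 = 13.5
  Originality 81 × 0.24 = 19.44
  Innovation 100 × 0.05 = 5
  Craftsmanship 45 × 0.05 = 2.25
  Presentation 90 × 0.11 = 9.9
  Creativity 100 × 0.08 = 8
Sum = 85.25
85.25 is ≥ 83 and < 87 → B

B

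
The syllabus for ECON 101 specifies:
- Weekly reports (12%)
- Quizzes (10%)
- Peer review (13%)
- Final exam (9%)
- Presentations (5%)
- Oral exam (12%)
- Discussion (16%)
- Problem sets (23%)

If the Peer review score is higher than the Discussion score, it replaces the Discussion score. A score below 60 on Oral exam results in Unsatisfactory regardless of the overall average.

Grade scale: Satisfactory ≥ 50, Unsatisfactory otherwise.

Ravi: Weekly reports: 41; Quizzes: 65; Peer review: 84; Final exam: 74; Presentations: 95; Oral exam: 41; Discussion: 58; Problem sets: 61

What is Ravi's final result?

Unsatisfactory

Peer review (84) > Discussion (58), so Discussion counts as 84.
Oral exam score 41 < 60: minimum not met.
Weighted total:
  Weekly reports 41 × 0.12 = 4.92
  Quizzes 65 × 0.1 = 6.5
  Peer review 84 × 0.13 = 10.92
  Final exam 74 × 0.09 = 6.66
  Presentations 95 × 0.05 = 4.75
  Oral exam 41 × 0.12 = 4.92
  Discussion 84 × 0.16 = 13.44
  Problem sets 61 × 0.23 = 14.03
Sum = 66.14
Because the Oral exam minimum was not met, the result is Unsatisfactory.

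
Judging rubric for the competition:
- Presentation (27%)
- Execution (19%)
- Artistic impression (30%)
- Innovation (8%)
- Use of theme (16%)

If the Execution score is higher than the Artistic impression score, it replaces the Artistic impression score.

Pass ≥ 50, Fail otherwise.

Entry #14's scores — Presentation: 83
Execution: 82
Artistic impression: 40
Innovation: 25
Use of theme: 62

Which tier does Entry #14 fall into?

Pass

Execution (82) > Artistic impression (40), so Artistic impression counts as 82.
Weighted total:
  Presentation 83 × 0.27 = 22.41
  Execution 82 × 0.19 = 15.58
  Artistic impression 82 × 0.3 = 24.6
  Innovation 25 × 0.08 = 2
  Use of theme 62 × 0.16 = 9.92
Sum = 74.51
74.51 ≥ 50 → Pass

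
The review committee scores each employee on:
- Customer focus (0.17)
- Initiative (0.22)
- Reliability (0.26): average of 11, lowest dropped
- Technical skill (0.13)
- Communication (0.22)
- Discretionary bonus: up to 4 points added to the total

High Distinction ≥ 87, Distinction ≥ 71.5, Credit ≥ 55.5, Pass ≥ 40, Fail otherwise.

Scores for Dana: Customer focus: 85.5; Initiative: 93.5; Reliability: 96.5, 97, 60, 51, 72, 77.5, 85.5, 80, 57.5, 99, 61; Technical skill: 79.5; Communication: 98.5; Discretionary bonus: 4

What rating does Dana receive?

High Distinction

Reliability: drop 51 → average of remaining 10 = 786/10 = 78.6
Weighted total:
  Customer focus 85.5 × 0.17 = 14.535
  Initiative 93.5 × 0.22 = 20.57
  Reliability 78.6 × 0.26 = 20.436
  Technical skill 79.5 × 0.13 = 10.335
  Communication 98.5 × 0.22 = 21.67
Sum = 87.546
Discretionary bonus: 87.546 + 4 = 91.546
91.546 ≥ 87 → High Distinction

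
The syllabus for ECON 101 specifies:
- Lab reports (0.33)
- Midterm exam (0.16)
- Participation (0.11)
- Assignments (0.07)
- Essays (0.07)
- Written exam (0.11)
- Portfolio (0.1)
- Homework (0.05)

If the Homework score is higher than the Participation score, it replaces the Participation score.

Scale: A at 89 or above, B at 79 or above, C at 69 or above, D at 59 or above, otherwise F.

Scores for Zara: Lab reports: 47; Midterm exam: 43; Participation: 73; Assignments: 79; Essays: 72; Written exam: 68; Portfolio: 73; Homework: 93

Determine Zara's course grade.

D

Homework (93) > Participation (73), so Participation counts as 93.
Weighted total:
  Lab reports 47 × 0.33 = 15.51
  Midterm exam 43 × 0.16 = 6.88
  Participation 93 × 0.11 = 10.23
  Assignments 79 × 0.07 = 5.53
  Essays 72 × 0.07 = 5.04
  Written exam 68 × 0.11 = 7.48
  Portfolio 73 × 0.1 = 7.3
  Homework 93 × 0.05 = 4.65
Sum = 62.62
62.62 is ≥ 59 and < 69 → D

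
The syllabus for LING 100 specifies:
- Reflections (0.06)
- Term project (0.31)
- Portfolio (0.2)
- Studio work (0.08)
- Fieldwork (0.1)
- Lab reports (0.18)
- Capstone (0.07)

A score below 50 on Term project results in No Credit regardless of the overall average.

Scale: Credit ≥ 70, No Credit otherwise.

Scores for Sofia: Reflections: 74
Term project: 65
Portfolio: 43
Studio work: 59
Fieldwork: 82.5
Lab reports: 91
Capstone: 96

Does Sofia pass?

No Credit

Term project score 65 ≥ 50: minimum met.
Weighted total:
  Reflections 74 × 0.06 = 4.44
  Term project 65 × 0.31 = 20.15
  Portfolio 43 × 0.2 = 8.6
  Studio work 59 × 0.08 = 4.72
  Fieldwork 82.5 × 0.1 = 8.25
  Lab reports 91 × 0.18 = 16.38
  Capstone 96 × 0.07 = 6.72
Sum = 69.26
69.26 < 70 → No Credit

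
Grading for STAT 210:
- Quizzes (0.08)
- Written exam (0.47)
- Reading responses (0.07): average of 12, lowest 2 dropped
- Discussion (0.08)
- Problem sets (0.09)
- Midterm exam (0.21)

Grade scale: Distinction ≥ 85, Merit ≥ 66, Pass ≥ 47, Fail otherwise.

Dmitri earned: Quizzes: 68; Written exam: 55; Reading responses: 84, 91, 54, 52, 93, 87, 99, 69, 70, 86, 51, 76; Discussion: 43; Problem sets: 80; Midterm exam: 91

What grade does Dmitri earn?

Reading responses: drop 51, 52 → average of remaining 10 = 809/10 = 80.9
Weighted total:
  Quizzes 68 × 0.08 = 5.44
  Written exam 55 × 0.47 = 25.85
  Reading responses 80.9 × 0.07 = 5.663
  Discussion 43 × 0.08 = 3.44
  Problem sets 80 × 0.09 = 7.2
  Midterm exam 91 × 0.21 = 19.11
Sum = 66.703
66.703 is ≥ 66 and < 85 → Merit

Merit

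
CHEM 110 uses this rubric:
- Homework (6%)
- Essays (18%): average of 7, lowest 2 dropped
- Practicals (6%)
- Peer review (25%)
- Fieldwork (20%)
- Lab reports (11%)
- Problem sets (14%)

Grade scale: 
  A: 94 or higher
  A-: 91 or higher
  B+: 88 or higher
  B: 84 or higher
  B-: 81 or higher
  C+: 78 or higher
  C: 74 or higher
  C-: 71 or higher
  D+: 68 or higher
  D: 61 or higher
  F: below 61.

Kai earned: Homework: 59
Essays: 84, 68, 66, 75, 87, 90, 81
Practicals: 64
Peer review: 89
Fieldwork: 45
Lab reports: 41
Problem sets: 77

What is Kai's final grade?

Essays: drop 66, 68 → average of remaining 5 = 417/5 = 83.4
Weighted total:
  Homework 59 × 0.06 = 3.54
  Essays 83.4 × 0.18 = 15.012
  Practicals 64 × 0.06 = 3.84
  Peer review 89 × 0.25 = 22.25
  Fieldwork 45 × 0.2 = 9
  Lab reports 41 × 0.11 = 4.51
  Problem sets 77 × 0.14 = 10.78
Sum = 68.932
68.932 is ≥ 68 and < 71 → D+

D+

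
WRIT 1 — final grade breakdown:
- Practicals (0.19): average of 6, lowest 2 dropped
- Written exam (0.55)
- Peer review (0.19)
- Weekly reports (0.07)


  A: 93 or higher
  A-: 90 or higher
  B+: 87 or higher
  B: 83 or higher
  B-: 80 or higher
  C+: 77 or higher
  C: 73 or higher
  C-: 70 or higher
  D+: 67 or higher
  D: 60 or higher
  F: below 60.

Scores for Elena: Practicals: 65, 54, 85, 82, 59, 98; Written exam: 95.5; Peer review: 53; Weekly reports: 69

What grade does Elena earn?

Practicals: drop 54, 59 → average of remaining 4 = 330/4 = 82.5
Weighted total:
  Practicals 82.5 × 0.19 = 15.675
  Written exam 95.5 × 0.55 = 52.525
  Peer review 53 × 0.19 = 10.07
  Weekly reports 69 × 0.07 = 4.83
Sum = 83.1
83.1 is ≥ 83 and < 87 → B

B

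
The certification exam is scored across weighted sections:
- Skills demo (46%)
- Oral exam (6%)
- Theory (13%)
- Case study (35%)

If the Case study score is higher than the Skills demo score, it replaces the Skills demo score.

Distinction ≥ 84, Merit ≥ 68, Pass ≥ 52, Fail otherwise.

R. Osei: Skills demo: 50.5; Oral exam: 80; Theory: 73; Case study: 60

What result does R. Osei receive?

Pass

Case study (60) > Skills demo (50.5), so Skills demo counts as 60.
Weighted total:
  Skills demo 60 × 0.46 = 27.6
  Oral exam 80 × 0.06 = 4.8
  Theory 73 × 0.13 = 9.49
  Case study 60 × 0.35 = 21
Sum = 62.89
62.89 is ≥ 52 and < 68 → Pass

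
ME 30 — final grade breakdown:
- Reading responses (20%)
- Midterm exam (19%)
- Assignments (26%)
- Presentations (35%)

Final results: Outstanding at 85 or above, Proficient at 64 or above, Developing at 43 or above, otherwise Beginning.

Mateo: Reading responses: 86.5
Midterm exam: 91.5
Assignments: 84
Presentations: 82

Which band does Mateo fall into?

Outstanding

Weighted total:
  Reading responses 86.5 × 0.2 = 17.3
  Midterm exam 91.5 × 0.19 = 17.385
  Assignments 84 × 0.26 = 21.84
  Presentations 82 × 0.35 = 28.7
Sum = 85.225
85.225 ≥ 85 → Outstanding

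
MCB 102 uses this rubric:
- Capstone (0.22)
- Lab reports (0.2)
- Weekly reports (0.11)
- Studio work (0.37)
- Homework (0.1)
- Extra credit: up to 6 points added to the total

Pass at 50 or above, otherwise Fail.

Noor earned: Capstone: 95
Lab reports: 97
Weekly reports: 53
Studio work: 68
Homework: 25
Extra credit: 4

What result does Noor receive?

Weighted total:
  Capstone 95 × 0.22 = 20.9
  Lab reports 97 × 0.2 = 19.4
  Weekly reports 53 × 0.11 = 5.83
  Studio work 68 × 0.37 = 25.16
  Homework 25 × 0.1 = 2.5
Sum = 73.79
Extra credit: 73.79 + 4 = 77.79
77.79 ≥ 50 → Pass

Pass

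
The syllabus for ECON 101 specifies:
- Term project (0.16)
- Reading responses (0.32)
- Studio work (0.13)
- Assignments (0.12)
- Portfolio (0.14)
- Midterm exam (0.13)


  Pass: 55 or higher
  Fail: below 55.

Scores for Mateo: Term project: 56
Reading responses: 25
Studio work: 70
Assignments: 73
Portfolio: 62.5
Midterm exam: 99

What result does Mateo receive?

Pass

Weighted total:
  Term project 56 × 0.16 = 8.96
  Reading responses 25 × 0.32 = 8
  Studio work 70 × 0.13 = 9.1
  Assignments 73 × 0.12 = 8.76
  Portfolio 62.5 × 0.14 = 8.75
  Midterm exam 99 × 0.13 = 12.87
Sum = 56.44
56.44 ≥ 55 → Pass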